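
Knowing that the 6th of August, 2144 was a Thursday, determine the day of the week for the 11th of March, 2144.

Wednesday

Count forward from the earlier date (March 11, 2144) to the later (August 6, 2144):
March 2144: 31 − 11 = 20 days remain.
Then April (30), May (31), June (30), July (31): 30 + 31 + 30 + 31 = 122 days.
August 1–6, 2144: 6 days.
Total: 20 + 122 + 6 = 148 days.
148 mod 7 = 1, so 1 day before Thursday is Wednesday.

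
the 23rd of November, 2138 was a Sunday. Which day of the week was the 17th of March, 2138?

Count forward from the earlier date (March 17, 2138) to the later (November 23, 2138):
March 2138: 31 − 17 = 14 days remain.
Then April (30), May (31), June (30), July (31), August (31), September (30), October (31): 30 + 31 + 30 + 31 + 31 + 30 + 31 = 214 days.
November 1–23, 2138: 23 days.
Total: 14 + 214 + 23 = 251 days.
251 mod 7 = 6, so 6 days before Sunday is Monday.

Monday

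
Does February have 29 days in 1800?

No

1800 is not a leap year (divisible by 100 but not 400).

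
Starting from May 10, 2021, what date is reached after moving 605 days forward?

January 5, 2023

Count 605 days after May 10, 2021:
May 10, 2021 → May 10, 2022: 365 days.
May 2022: 31 − 10 = 21 days remain.
Then June (30), July (31), August (31), September (30), October (31), November (30), December (31): 30 + 31 + 31 + 30 + 31 + 30 + 31 = 214 days.
January 1–5, 2023: 5 days.
Residual: 240 days.
Total: 605 days.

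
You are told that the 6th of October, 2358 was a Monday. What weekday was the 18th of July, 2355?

Monday

Count forward from the earlier date (July 18, 2355) to the later (October 6, 2358):
July 18, 2355 → July 18, 2356: 366 days (2356 is a leap year).
July 18, 2356 → July 18, 2357: 365 days.
July 18, 2357 → July 18, 2358: 365 days.
July 2358: 31 − 18 = 13 days remain.
Then August (31), September (30): 31 + 30 = 61 days.
October 1–6, 2358: 6 days.
Residual: 80 days.
Total: 1176 days.
1176 is a multiple of 7, so the 18th of July, 2355 falls on the same weekday: Monday.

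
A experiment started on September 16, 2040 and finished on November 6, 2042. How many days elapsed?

781

September 2040: 30 − 16 = 14 days remain.
Then 25 full months totalling 761 days.
November 1–6, 2042: 6 days.
Total: 14 + 761 + 6 = 781 days.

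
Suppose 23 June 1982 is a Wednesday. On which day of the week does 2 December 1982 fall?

Thursday

June 1982: 30 − 23 = 7 days remain.
Then July (31), August (31), September (30), October (31), November (30): 31 + 31 + 30 + 31 + 30 = 153 days.
December 1–2, 1982: 2 days.
Total: 7 + 153 + 2 = 162 days.
162 mod 7 = 1, so 1 day after Wednesday is Thursday.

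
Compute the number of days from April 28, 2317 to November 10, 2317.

196

April 2317: 30 − 28 = 2 days remain.
Then May (31), June (30), July (31), August (31), September (30), October (31): 31 + 30 + 31 + 31 + 30 + 31 = 184 days.
November 1–10, 2317: 10 days.
Total: 2 + 184 + 10 = 196 days.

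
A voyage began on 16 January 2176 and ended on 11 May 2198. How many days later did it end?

From January 16, 2176 to January 16, 2198: 22 years, of which 6 contain a Feb 29 — 16×365 + 6×366 = 8036 days.
January 2198: 31 − 16 = 15 days remain.
Then February 2198 (28), March (31), April (30): 28 + 31 + 30 = 89 days.
May 1–11, 2198: 11 days.
Residual: 115 days.
Total: 8151 days.

8151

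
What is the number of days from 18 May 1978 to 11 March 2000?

From May 18, 1978 to May 18, 1999: 21 years, of which 5 contain a Feb 29 — 16×365 + 5×366 = 7670 days.
May 1999: 31 − 18 = 13 days remain.
Then 9 full months totalling 274 days.
March 1–11, 2000: 11 days.
Residual: 298 days.
Total: 7968 days.

7968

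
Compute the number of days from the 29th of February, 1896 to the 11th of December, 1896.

286

February 1896: 29 − 29 = 0 days remain (1896 is a leap year, so February has 29 days).
Then 9 full months totalling 275 days.
December 1–11, 1896: 11 days.
Total: 0 + 275 + 11 = 286 days.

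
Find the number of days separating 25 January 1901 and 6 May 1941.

From January 25, 1901 to January 25, 1941: 40 years, of which 10 contain a Feb 29 — 30×365 + 10×366 = 14610 days.
January 1941: 31 − 25 = 6 days remain.
Then February 1941 (28), March (31), April (30): 28 + 31 + 30 = 89 days.
May 1–6, 1941: 6 days.
Residual: 101 days.
Total: 14711 days.

14711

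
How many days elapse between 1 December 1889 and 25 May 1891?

December 1889: 31 − 1 = 30 days remain.
Then 16 full months totalling 485 days.
May 1–25, 1891: 25 days.
Total: 30 + 485 + 25 = 540 days.

540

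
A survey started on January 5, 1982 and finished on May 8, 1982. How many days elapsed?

123

January 1982: 31 − 5 = 26 days remain.
Then February 1982 (28), March (31), April (30): 28 + 31 + 30 = 89 days.
May 1–8, 1982: 8 days.
Total: 26 + 89 + 8 = 123 days.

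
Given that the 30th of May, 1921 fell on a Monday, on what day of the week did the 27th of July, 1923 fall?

May 30, 1921 → May 30, 1922: 365 days.
May 30, 1922 → May 30, 1923: 365 days.
May 1923: 31 − 30 = 1 day remains.
Then June (30): 30 days.
July 1–27, 1923: 27 days.
Residual: 58 days.
Total: 788 days.
788 mod 7 = 4, so 4 days after Monday is Friday.

Friday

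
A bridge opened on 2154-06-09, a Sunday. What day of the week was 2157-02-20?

June 9, 2154 → June 9, 2155: 365 days.
June 9, 2155 → June 9, 2156: 366 days (2156 is a leap year).
June 2156: 30 − 9 = 21 days remain.
Then July (31), August (31), September (30), October (31), November (30), December (31), January (31): 31 + 31 + 30 + 31 + 30 + 31 + 31 = 215 days.
February 1–20, 2157: 20 days (2157 is not a leap year).
Residual: 256 days.
Total: 987 days.
987 is a multiple of 7, so 2157-02-20 falls on the same weekday: Sunday.

Sunday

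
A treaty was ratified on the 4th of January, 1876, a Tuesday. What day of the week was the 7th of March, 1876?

January 1876: 31 − 4 = 27 days remain.
Then February 1876 (29): 29 days.
March 1–7, 1876: 7 days.
Total: 27 + 29 + 7 = 63 days.
63 is a multiple of 7, so the 7th of March, 1876 falls on the same weekday: Tuesday.

Tuesday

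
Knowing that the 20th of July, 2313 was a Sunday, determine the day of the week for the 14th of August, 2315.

Day-of-year of July 20, 2313: 201.
Day-of-year of August 14, 2315: 226.
2313 has 365 days, so 365 − 201 = 164 days remain in 2313.
Full years: 2314: 365. Sum = 365.
Total: 164 + 365 + 226 = 755 days.
755 mod 7 = 6, so 6 days after Sunday is Saturday.

Saturday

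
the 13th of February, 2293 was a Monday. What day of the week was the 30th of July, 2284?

Wednesday

Count forward from the earlier date (July 30, 2284) to the later (February 13, 2293):
From July 30, 2284 to July 30, 2292: 8 years, of which 2 contain a Feb 29 — 6×365 + 2×366 = 2922 days.
July 2292: 31 − 30 = 1 day remains.
Then August (31), September (30), October (31), November (30), December (31), January (31): 31 + 30 + 31 + 30 + 31 + 31 = 184 days.
February 1–13, 2293: 13 days (2293 is not a leap year).
Residual: 198 days.
Total: 3120 days.
3120 mod 7 = 5, so 5 days before Monday is Wednesday.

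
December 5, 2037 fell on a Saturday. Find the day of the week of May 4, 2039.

December 5, 2037 → December 5, 2038: 365 days.
December 2038: 31 − 5 = 26 days remain.
Then January (31), February 2039 (28), March (31), April (30): 31 + 28 + 31 + 30 = 120 days.
May 1–4, 2039: 4 days.
Residual: 150 days.
Total: 515 days.
515 mod 7 = 4, so 4 days after Saturday is Wednesday.

Wednesday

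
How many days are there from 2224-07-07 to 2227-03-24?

990

Day-of-year of July 7, 2224: 189.
Day-of-year of March 24, 2227: 83.
2224 has 366 days, so 366 − 189 = 177 days remain in 2224.
Full years: 2225: 365; 2226: 365. Sum = 730.
Total: 177 + 730 + 83 = 990 days.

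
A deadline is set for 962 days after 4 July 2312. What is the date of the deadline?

21 February 2315

Count 962 days after July 4, 2312:
Day-of-year of July 4, 2312: 186.
Day-of-year of February 21, 2315: 52.
2312 has 366 days, so 366 − 186 = 180 days remain in 2312.
Full years: 2313: 365; 2314: 365. Sum = 730.
Total: 180 + 730 + 52 = 962 days.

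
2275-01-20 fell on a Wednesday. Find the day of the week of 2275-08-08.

Sunday

January 2275: 31 − 20 = 11 days remain.
Then February 2275 (28), March (31), April (30), May (31), June (30), July (31): 28 + 31 + 30 + 31 + 30 + 31 = 181 days.
August 1–8, 2275: 8 days.
Total: 11 + 181 + 8 = 200 days.
200 mod 7 = 4, so 4 days after Wednesday is Sunday.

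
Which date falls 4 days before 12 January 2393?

8 January 2393

Count 4 days before January 12, 2393:
Within January 2393: 12 − 8 = 4 days.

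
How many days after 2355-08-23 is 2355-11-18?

87

August 2355: 31 − 23 = 8 days remain.
Then September (30), October (31): 30 + 31 = 61 days.
November 1–18, 2355: 18 days.
Total: 8 + 61 + 18 = 87 days.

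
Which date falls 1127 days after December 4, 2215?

January 4, 2219

Count 1127 days after December 4, 2215:
Day-of-year of December 4, 2215: 338.
Day-of-year of January 4, 2219: 4.
2215 has 365 days, so 365 − 338 = 27 days remain in 2215.
Full years: 2216: 366; 2217: 365; 2218: 365. Sum = 1096.
Total: 27 + 1096 + 4 = 1127 days.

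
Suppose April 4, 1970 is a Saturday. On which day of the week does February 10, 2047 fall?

Sunday

Day-of-year of April 4, 1970: 94.
Day-of-year of February 10, 2047: 41.
1970 has 365 days, so 365 − 94 = 271 days remain in 1970.
Full years 1971–2046: 57 common + 19 leap = 57×365 + 19×366 = 27759 days.
Total: 271 + 27759 + 41 = 28071 days.
28071 mod 7 = 1, so 1 day after Saturday is Sunday.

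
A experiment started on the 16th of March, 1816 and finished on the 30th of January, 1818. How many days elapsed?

March 16, 1816 → March 16, 1817: 365 days.
March 1817: 31 − 16 = 15 days remain.
Then 9 full months totalling 275 days.
January 1–30, 1818: 30 days.
Residual: 320 days.
Total: 685 days.

685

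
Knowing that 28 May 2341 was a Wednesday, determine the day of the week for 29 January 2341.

Wednesday

Count forward from the earlier date (January 29, 2341) to the later (May 28, 2341):
January 2341: 31 − 29 = 2 days remain.
Then February 2341 (28), March (31), April (30): 28 + 31 + 30 = 89 days.
May 1–28, 2341: 28 days.
Total: 2 + 89 + 28 = 119 days.
119 is a multiple of 7, so 29 January 2341 falls on the same weekday: Wednesday.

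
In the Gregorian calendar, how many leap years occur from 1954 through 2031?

Years divisible by 4: 1956, 1960, …, 2028 — 19 in all.
2000 is divisible by 400, so still leap.
No century exceptions apply. Count: 19.

19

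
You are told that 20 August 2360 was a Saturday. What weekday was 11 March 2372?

Saturday

From August 20, 2360 to August 20, 2371: 11 years, of which 2 contain a Feb 29 — 9×365 + 2×366 = 4017 days.
August 2371: 31 − 20 = 11 days remain.
Then September (30), October (31), November (30), December (31), January (31), February 2372 (29): 30 + 31 + 30 + 31 + 31 + 29 = 182 days.
March 1–11, 2372: 11 days.
Residual: 204 days.
Total: 4221 days.
4221 is a multiple of 7, so 11 March 2372 falls on the same weekday: Saturday.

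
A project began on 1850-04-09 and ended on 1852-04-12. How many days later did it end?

April 9, 1850 → April 9, 1851: 365 days.
April 9, 1851 → April 9, 1852: 366 days (1852 is a leap year).
Within April 1852: 12 − 9 = 3 days.
Total: 734 days.

734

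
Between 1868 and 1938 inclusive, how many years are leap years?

17

Years divisible by 4: 1868, 1872, …, 1936 — 18 in all.
Of these, 1900 is divisible by 100 but not 400, so not leap.
Leap years: 18 − 1 = 17.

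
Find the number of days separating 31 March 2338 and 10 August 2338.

132

March 2338: 31 − 31 = 0 days remain.
Then April (30), May (31), June (30), July (31): 30 + 31 + 30 + 31 = 122 days.
August 1–10, 2338: 10 days.
Total: 0 + 122 + 10 = 132 days.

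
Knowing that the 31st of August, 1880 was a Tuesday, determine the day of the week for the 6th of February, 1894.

From August 31, 1880 to August 31, 1893: 13 years, of which 3 contain a Feb 29 — 10×365 + 3×366 = 4748 days.
August 1893: 31 − 31 = 0 days remain.
Then September (30), October (31), November (30), December (31), January (31): 30 + 31 + 30 + 31 + 31 = 153 days.
February 1–6, 1894: 6 days (1894 is not a leap year).
Residual: 159 days.
Total: 4907 days.
4907 is a multiple of 7, so the 6th of February, 1894 falls on the same weekday: Tuesday.

Tuesday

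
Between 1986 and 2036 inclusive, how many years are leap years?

13

Years divisible by 4: 1988, 1992, …, 2036 — 13 in all.
2000 is divisible by 400, so still leap.
No century exceptions apply. Count: 13.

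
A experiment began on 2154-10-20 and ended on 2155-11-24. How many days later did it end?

400

Day-of-year of October 20, 2154: 293.
Day-of-year of November 24, 2155: 328.
2154 has 365 days, so 365 − 293 = 72 days remain in 2154.
Total: 72 + 328 = 400 days.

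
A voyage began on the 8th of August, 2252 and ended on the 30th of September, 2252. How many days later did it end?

August 2252: 31 − 8 = 23 days remain.
September 1–30, 2252: 30 days.
Total: 23 + 30 = 53 days.

53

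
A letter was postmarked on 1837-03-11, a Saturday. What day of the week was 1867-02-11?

Monday

Day-of-year of March 11, 1837: 70.
Day-of-year of February 11, 1867: 42.
1837 has 365 days, so 365 − 70 = 295 days remain in 1837.
Full years 1838–1866: 22 common + 7 leap = 22×365 + 7×366 = 10592 days.
Total: 295 + 10592 + 42 = 10929 days.
10929 mod 7 = 2, so 2 days after Saturday is Monday.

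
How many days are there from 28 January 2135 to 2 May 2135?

January 2135: 31 − 28 = 3 days remain.
Then February 2135 (28), March (31), April (30): 28 + 31 + 30 = 89 days.
May 1–2, 2135: 2 days.
Total: 3 + 89 + 2 = 94 days.

94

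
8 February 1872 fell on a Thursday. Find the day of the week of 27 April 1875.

Tuesday

Day-of-year of February 8, 1872: 39.
Day-of-year of April 27, 1875: 117.
1872 has 366 days, so 366 − 39 = 327 days remain in 1872.
Full years: 1873: 365; 1874: 365. Sum = 730.
Total: 327 + 730 + 117 = 1174 days.
1174 mod 7 = 5, so 5 days after Thursday is Tuesday.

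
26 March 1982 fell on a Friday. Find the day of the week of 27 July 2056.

From March 26, 1982 to March 26, 2056: 74 years, of which 19 contain a Feb 29 — 55×365 + 19×366 = 27029 days.
(2000 is a leap year (divisible by 400).)
March 2056: 31 − 26 = 5 days remain.
Then April (30), May (31), June (30): 30 + 31 + 30 = 91 days.
July 1–27, 2056: 27 days.
Residual: 123 days.
Total: 27152 days.
27152 mod 7 = 6, so 6 days after Friday is Thursday.

Thursday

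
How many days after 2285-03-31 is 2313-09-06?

10385

Day-of-year of March 31, 2285: 90.
Day-of-year of September 6, 2313: 249.
2285 has 365 days, so 365 − 90 = 275 days remain in 2285.
Full years 2286–2312: 21 common + 6 leap = 21×365 + 6×366 = 9861 days.
Total: 275 + 9861 + 249 = 10385 days.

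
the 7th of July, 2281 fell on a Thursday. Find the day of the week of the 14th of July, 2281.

Within July 2281: 14 − 7 = 7 days.
7 is a multiple of 7, so the 14th of July, 2281 falls on the same weekday: Thursday.

Thursday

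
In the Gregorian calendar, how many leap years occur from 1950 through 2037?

Years divisible by 4: 1952, 1956, …, 2036 — 22 in all.
2000 is divisible by 400, so still leap.
No century exceptions apply. Count: 22.

22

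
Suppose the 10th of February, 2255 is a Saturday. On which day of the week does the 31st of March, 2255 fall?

Saturday

February 2255: 28 − 10 = 18 days remain (2255 is not a leap year, so February has 28 days).
March 1–31, 2255: 31 days.
Total: 18 + 31 = 49 days.
49 is a multiple of 7, so the 31st of March, 2255 falls on the same weekday: Saturday.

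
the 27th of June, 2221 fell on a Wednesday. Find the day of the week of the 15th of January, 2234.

Wednesday

Day-of-year of June 27, 2221: 178.
Day-of-year of January 15, 2234: 15.
2221 has 365 days, so 365 − 178 = 187 days remain in 2221.
Full years 2222–2233: 9 common + 3 leap = 9×365 + 3×366 = 4383 days.
Total: 187 + 4383 + 15 = 4585 days.
4585 is a multiple of 7, so the 15th of January, 2234 falls on the same weekday: Wednesday.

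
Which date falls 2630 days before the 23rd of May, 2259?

the 10th of March, 2252

Count 2630 days before May 23, 2259:
Day-of-year of March 10, 2252: 70.
Day-of-year of May 23, 2259: 143.
2252 has 366 days, so 366 − 70 = 296 days remain in 2252.
Full years: 2253: 365; 2254: 365; 2255: 365; 2256: 366; 2257: 365; 2258: 365. Sum = 2191.
Total: 296 + 2191 + 143 = 2630 days.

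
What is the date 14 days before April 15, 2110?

April 1, 2110

Count 14 days before April 15, 2110:
Within April 2110: 15 − 1 = 14 days.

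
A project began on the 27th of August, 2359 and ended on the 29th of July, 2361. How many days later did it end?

702

August 27, 2359 → August 27, 2360: 366 days (2360 is a leap year).
August 2360: 31 − 27 = 4 days remain.
Then 10 full months totalling 303 days.
July 1–29, 2361: 29 days.
Residual: 336 days.
Total: 702 days.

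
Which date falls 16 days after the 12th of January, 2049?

the 28th of January, 2049

Count 16 days after January 12, 2049:
Within January 2049: 28 − 12 = 16 days.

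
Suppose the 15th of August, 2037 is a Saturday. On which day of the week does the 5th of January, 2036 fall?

Saturday

Count forward from the earlier date (January 5, 2036) to the later (August 15, 2037):
January 5, 2036 → January 5, 2037: 366 days (2036 is a leap year).
January 2037: 31 − 5 = 26 days remain.
Then February 2037 (28), March (31), April (30), May (31), June (30), July (31): 28 + 31 + 30 + 31 + 30 + 31 = 181 days.
August 1–15, 2037: 15 days.
Residual: 222 days.
Total: 588 days.
588 is a multiple of 7, so the 5th of January, 2036 falls on the same weekday: Saturday.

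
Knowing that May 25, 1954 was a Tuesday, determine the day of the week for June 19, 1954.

Saturday

May 1954: 31 − 25 = 6 days remain.
June 1–19, 1954: 19 days.
Total: 6 + 19 = 25 days.
25 mod 7 = 4, so 4 days after Tuesday is Saturday.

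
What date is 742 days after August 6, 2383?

August 17, 2385

Count 742 days after August 6, 2383:
August 2383: 31 − 6 = 25 days remain.
Then 23 full months totalling 700 days.
August 1–17, 2385: 17 days.
Total: 25 + 700 + 17 = 742 days.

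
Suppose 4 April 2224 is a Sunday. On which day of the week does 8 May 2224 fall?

April 2224: 30 − 4 = 26 days remain.
May 1–8, 2224: 8 days.
Total: 26 + 8 = 34 days.
34 mod 7 = 6, so 6 days after Sunday is Saturday.

Saturday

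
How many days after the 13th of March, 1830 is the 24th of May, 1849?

7012

Day-of-year of March 13, 1830: 72.
Day-of-year of May 24, 1849: 144.
1830 has 365 days, so 365 − 72 = 293 days remain in 1830.
Full years 1831–1848: 13 common + 5 leap = 13×365 + 5×366 = 6575 days.
Total: 293 + 6575 + 144 = 7012 days.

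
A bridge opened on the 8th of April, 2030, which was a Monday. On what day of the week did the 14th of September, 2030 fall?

Saturday

April 2030: 30 − 8 = 22 days remain.
Then May (31), June (30), July (31), August (31): 31 + 30 + 31 + 31 = 123 days.
September 1–14, 2030: 14 days.
Total: 22 + 123 + 14 = 159 days.
159 mod 7 = 5, so 5 days after Monday is Saturday.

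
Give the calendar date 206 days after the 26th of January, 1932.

the 19th of August, 1932

Count 206 days after January 26, 1932:
January 1932: 31 − 26 = 5 days remain.
Then February 1932 (29), March (31), April (30), May (31), June (30), July (31): 29 + 31 + 30 + 31 + 30 + 31 = 182 days.
August 1–19, 1932: 19 days.
Total: 5 + 182 + 19 = 206 days.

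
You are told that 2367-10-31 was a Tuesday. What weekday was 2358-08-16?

Saturday

Count forward from the earlier date (August 16, 2358) to the later (October 31, 2367):
Day-of-year of August 16, 2358: 228.
Day-of-year of October 31, 2367: 304.
2358 has 365 days, so 365 − 228 = 137 days remain in 2358.
Full years 2359–2366: 6 common + 2 leap = 6×365 + 2×366 = 2922 days.
Total: 137 + 2922 + 304 = 3363 days.
3363 mod 7 = 3, so 3 days before Tuesday is Saturday.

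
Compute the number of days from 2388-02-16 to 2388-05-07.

February 2388: 29 − 16 = 13 days remain (2388 is a leap year, so February has 29 days).
Then March (31), April (30): 31 + 30 = 61 days.
May 1–7, 2388: 7 days.
Total: 13 + 61 + 7 = 81 days.

81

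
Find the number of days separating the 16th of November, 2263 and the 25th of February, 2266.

November 16, 2263 → November 16, 2264: 366 days (2264 is a leap year).
November 16, 2264 → November 16, 2265: 365 days.
November 2265: 30 − 16 = 14 days remain.
Then December (31), January (31): 31 + 31 = 62 days.
February 1–25, 2266: 25 days (2266 is not a leap year).
Residual: 101 days.
Total: 832 days.

832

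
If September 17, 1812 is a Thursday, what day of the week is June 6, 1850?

Day-of-year of September 17, 1812: 261.
Day-of-year of June 6, 1850: 157.
1812 has 366 days, so 366 − 261 = 105 days remain in 1812.
Full years 1813–1849: 28 common + 9 leap = 28×365 + 9×366 = 13514 days.
Total: 105 + 13514 + 157 = 13776 days.
13776 is a multiple of 7, so June 6, 1850 falls on the same weekday: Thursday.

Thursday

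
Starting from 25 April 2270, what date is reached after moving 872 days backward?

5 December 2267

Count 872 days before April 25, 2270:
Day-of-year of December 5, 2267: 339.
Day-of-year of April 25, 2270: 115.
2267 has 365 days, so 365 − 339 = 26 days remain in 2267.
Full years: 2268: 366; 2269: 365. Sum = 731.
Total: 26 + 731 + 115 = 872 days.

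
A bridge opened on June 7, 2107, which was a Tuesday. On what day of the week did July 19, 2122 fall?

Sunday

Day-of-year of June 7, 2107: 158.
Day-of-year of July 19, 2122: 200.
2107 has 365 days, so 365 − 158 = 207 days remain in 2107.
Full years 2108–2121: 10 common + 4 leap = 10×365 + 4×366 = 5114 days.
Total: 207 + 5114 + 200 = 5521 days.
5521 mod 7 = 5, so 5 days after Tuesday is Sunday.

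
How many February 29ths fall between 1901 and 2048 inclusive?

37

Years divisible by 4: 1904, 1908, …, 2048 — 37 in all.
2000 is divisible by 400, so still leap.
No century exceptions apply. Count: 37.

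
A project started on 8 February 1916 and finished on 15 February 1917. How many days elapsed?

February 8, 1916 → February 8, 1917: 366 days (1916 is a leap year).
Within February 1917: 15 − 8 = 7 days.
Total: 373 days.

373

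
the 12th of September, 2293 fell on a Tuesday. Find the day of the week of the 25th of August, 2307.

Sunday

From September 12, 2293 to September 12, 2306: 13 years, of which 2 contain a Feb 29 — 11×365 + 2×366 = 4747 days.
(2300 is not a leap year (divisible by 100 but not 400).)
September 2306: 30 − 12 = 18 days remain.
Then 10 full months totalling 304 days.
August 1–25, 2307: 25 days.
Residual: 347 days.
Total: 5094 days.
5094 mod 7 = 5, so 5 days after Tuesday is Sunday.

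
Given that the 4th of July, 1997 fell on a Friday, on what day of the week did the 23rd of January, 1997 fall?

Count forward from the earlier date (January 23, 1997) to the later (July 4, 1997):
January 1997: 31 − 23 = 8 days remain.
Then February 1997 (28), March (31), April (30), May (31), June (30): 28 + 31 + 30 + 31 + 30 = 150 days.
July 1–4, 1997: 4 days.
Total: 8 + 150 + 4 = 162 days.
162 mod 7 = 1, so 1 day before Friday is Thursday.

Thursday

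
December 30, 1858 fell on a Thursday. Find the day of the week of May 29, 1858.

Saturday

Count forward from the earlier date (May 29, 1858) to the later (December 30, 1858):
May 1858: 31 − 29 = 2 days remain.
Then June (30), July (31), August (31), September (30), October (31), November (30): 30 + 31 + 31 + 30 + 31 + 30 = 183 days.
December 1–30, 1858: 30 days.
Total: 2 + 183 + 30 = 215 days.
215 mod 7 = 5, so 5 days before Thursday is Saturday.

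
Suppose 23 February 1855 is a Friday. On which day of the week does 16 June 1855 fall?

February 1855: 28 − 23 = 5 days remain (1855 is not a leap year, so February has 28 days).
Then March (31), April (30), May (31): 31 + 30 + 31 = 92 days.
June 1–16, 1855: 16 days.
Total: 5 + 92 + 16 = 113 days.
113 mod 7 = 1, so 1 day after Friday is Saturday.

Saturday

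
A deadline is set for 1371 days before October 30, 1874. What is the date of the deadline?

January 28, 1871

Count 1371 days before October 30, 1874:
January 28, 1871 → January 28, 1872: 365 days.
January 28, 1872 → January 28, 1873: 366 days (1872 is a leap year).
January 28, 1873 → January 28, 1874: 365 days.
January 1874: 31 − 28 = 3 days remain.
Then February 1874 (28), March (31), April (30), May (31), June (30), July (31), August (31), September (30): 28 + 31 + 30 + 31 + 30 + 31 + 31 + 30 = 242 days.
October 1–30, 1874: 30 days.
Residual: 275 days.
Total: 1371 days.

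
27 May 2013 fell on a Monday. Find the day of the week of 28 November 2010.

Sunday

Count forward from the earlier date (November 28, 2010) to the later (May 27, 2013):
November 28, 2010 → November 28, 2011: 365 days.
November 28, 2011 → November 28, 2012: 366 days (2012 is a leap year).
November 2012: 30 − 28 = 2 days remain.
Then December (31), January (31), February 2013 (28), March (31), April (30): 31 + 31 + 28 + 31 + 30 = 151 days.
May 1–27, 2013: 27 days.
Residual: 180 days.
Total: 911 days.
911 mod 7 = 1, so 1 day before Monday is Sunday.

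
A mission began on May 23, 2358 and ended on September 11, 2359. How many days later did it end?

Day-of-year of May 23, 2358: 143.
Day-of-year of September 11, 2359: 254.
2358 has 365 days, so 365 − 143 = 222 days remain in 2358.
Total: 222 + 254 = 476 days.

476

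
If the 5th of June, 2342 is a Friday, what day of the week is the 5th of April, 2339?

Wednesday

Count forward from the earlier date (April 5, 2339) to the later (June 5, 2342):
Day-of-year of April 5, 2339: 95.
Day-of-year of June 5, 2342: 156.
2339 has 365 days, so 365 − 95 = 270 days remain in 2339.
Full years: 2340: 366; 2341: 365. Sum = 731.
Total: 270 + 731 + 156 = 1157 days.
1157 mod 7 = 2, so 2 days before Friday is Wednesday.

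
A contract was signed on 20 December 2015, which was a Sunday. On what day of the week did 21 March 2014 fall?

Count forward from the earlier date (March 21, 2014) to the later (December 20, 2015):
March 21, 2014 → March 21, 2015: 365 days.
March 2015: 31 − 21 = 10 days remain.
Then April (30), May (31), June (30), July (31), August (31), September (30), October (31), November (30): 30 + 31 + 30 + 31 + 31 + 30 + 31 + 30 = 244 days.
December 1–20, 2015: 20 days.
Residual: 274 days.
Total: 639 days.
639 mod 7 = 2, so 2 days before Sunday is Friday.

Friday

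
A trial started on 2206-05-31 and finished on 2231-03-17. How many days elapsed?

From May 31, 2206 to May 31, 2230: 24 years, of which 6 contain a Feb 29 — 18×365 + 6×366 = 8766 days.
May 2230: 31 − 31 = 0 days remain.
Then 9 full months totalling 273 days.
March 1–17, 2231: 17 days.
Residual: 290 days.
Total: 9056 days.

9056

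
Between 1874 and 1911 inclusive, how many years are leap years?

8

Years divisible by 4 in [1874, 1911]: 1876, 1880, 1884, 1888, 1892, 1896, 1900, 1904, 1908.
Of these, 1900 is divisible by 100 but not 400, so not leap.
Leap years: 9 − 1 = 8.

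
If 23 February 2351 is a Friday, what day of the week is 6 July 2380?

Day-of-year of February 23, 2351: 54.
Day-of-year of July 6, 2380: 188.
2351 has 365 days, so 365 − 54 = 311 days remain in 2351.
Full years 2352–2379: 21 common + 7 leap = 21×365 + 7×366 = 10227 days.
Total: 311 + 10227 + 188 = 10726 days.
10726 mod 7 = 2, so 2 days after Friday is Sunday.

Sunday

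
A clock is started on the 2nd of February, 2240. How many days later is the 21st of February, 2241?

February 2240: 29 − 2 = 27 days remain (2240 is a leap year, so February has 29 days).
Then 11 full months totalling 337 days.
February 1–21, 2241: 21 days (2241 is not a leap year).
Total: 27 + 337 + 21 = 385 days.

385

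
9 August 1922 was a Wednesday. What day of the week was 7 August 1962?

Tuesday

From August 9, 1922 to August 9, 1961: 39 years, of which 10 contain a Feb 29 — 29×365 + 10×366 = 14245 days.
August 1961: 31 − 9 = 22 days remain.
Then 11 full months totalling 334 days.
August 1–7, 1962: 7 days.
Residual: 363 days.
Total: 14608 days.
14608 mod 7 = 6, so 6 days after Wednesday is Tuesday.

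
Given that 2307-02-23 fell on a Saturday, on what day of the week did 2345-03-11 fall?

Sunday

From February 23, 2307 to February 23, 2345: 38 years, of which 10 contain a Feb 29 — 28×365 + 10×366 = 13880 days.
February 2345: 28 − 23 = 5 days remain (2345 is not a leap year, so February has 28 days).
March 1–11, 2345: 11 days.
Residual: 16 days.
Total: 13896 days.
13896 mod 7 = 1, so 1 day after Saturday is Sunday.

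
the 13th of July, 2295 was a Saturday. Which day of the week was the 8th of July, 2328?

Day-of-year of July 13, 2295: 194.
Day-of-year of July 8, 2328: 190.
2295 has 365 days, so 365 − 194 = 171 days remain in 2295.
Full years 2296–2327: 25 common + 7 leap = 25×365 + 7×366 = 11687 days.
Total: 171 + 11687 + 190 = 12048 days.
12048 mod 7 = 1, so 1 day after Saturday is Sunday.

Sunday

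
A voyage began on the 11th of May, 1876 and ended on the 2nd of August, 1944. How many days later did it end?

24919

From May 11, 1876 to May 11, 1944: 68 years, of which 16 contain a Feb 29 — 52×365 + 16×366 = 24836 days.
(1900 is not a leap year (divisible by 100 but not 400).)
May 1944: 31 − 11 = 20 days remain.
Then June (30), July (31): 30 + 31 = 61 days.
August 1–2, 1944: 2 days.
Residual: 83 days.
Total: 24919 days.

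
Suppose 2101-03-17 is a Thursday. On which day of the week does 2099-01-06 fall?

Count forward from the earlier date (January 6, 2099) to the later (March 17, 2101):
January 6, 2099 → January 6, 2100: 365 days.
January 6, 2100 → January 6, 2101: 365 days (2100 is not a leap year (divisible by 100 but not 400)).
January 2101: 31 − 6 = 25 days remain.
Then February 2101 (28): 28 days.
March 1–17, 2101: 17 days.
Residual: 70 days.
Total: 800 days.
800 mod 7 = 2, so 2 days before Thursday is Tuesday.

Tuesday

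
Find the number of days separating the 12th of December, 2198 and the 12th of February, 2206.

From December 12, 2198 to December 12, 2205: 7 years, of which 1 contains a Feb 29 — 6×365 + 1×366 = 2556 days.
(2200 is not a leap year (divisible by 100 but not 400).)
December 2205: 31 − 12 = 19 days remain.
Then January (31): 31 days.
February 1–12, 2206: 12 days (2206 is not a leap year).
Residual: 62 days.
Total: 2618 days.

2618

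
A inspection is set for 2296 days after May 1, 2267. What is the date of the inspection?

August 13, 2273

Count 2296 days after May 1, 2267:
May 1, 2267 → May 1, 2268: 366 days (2268 is a leap year).
May 1, 2268 → May 1, 2269: 365 days.
May 1, 2269 → May 1, 2270: 365 days.
May 1, 2270 → May 1, 2271: 365 days.
May 1, 2271 → May 1, 2272: 366 days (2272 is a leap year).
May 1, 2272 → May 1, 2273: 365 days.
May 2273: 31 − 1 = 30 days remain.
Then June (30), July (31): 30 + 31 = 61 days.
August 1–13, 2273: 13 days.
Residual: 104 days.
Total: 2296 days.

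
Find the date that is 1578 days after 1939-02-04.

1943-06-01

Count 1578 days after February 4, 1939:
February 4, 1939 → February 4, 1940: 365 days.
February 4, 1940 → February 4, 1941: 366 days (1940 is a leap year).
February 4, 1941 → February 4, 1942: 365 days.
February 4, 1942 → February 4, 1943: 365 days.
February 1943: 28 − 4 = 24 days remain (1943 is not a leap year, so February has 28 days).
Then March (31), April (30), May (31): 31 + 30 + 31 = 92 days.
June 1, 1943: 1 day.
Residual: 117 days.
Total: 1578 days.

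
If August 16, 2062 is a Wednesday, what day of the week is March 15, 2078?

From August 16, 2062 to August 16, 2077: 15 years, of which 4 contain a Feb 29 — 11×365 + 4×366 = 5479 days.
August 2077: 31 − 16 = 15 days remain.
Then September (30), October (31), November (30), December (31), January (31), February 2078 (28): 30 + 31 + 30 + 31 + 31 + 28 = 181 days.
March 1–15, 2078: 15 days.
Residual: 211 days.
Total: 5690 days.
5690 mod 7 = 6, so 6 days after Wednesday is Tuesday.

Tuesday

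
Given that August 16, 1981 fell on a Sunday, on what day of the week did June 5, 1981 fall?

Friday

Count forward from the earlier date (June 5, 1981) to the later (August 16, 1981):
June 1981: 30 − 5 = 25 days remain.
Then July (31): 31 days.
August 1–16, 1981: 16 days.
Total: 25 + 31 + 16 = 72 days.
72 mod 7 = 2, so 2 days before Sunday is Friday.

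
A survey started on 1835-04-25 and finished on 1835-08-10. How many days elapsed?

107

April 1835: 30 − 25 = 5 days remain.
Then May (31), June (30), July (31): 31 + 30 + 31 = 92 days.
August 1–10, 1835: 10 days.
Total: 5 + 92 + 10 = 107 days.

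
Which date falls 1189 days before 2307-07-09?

2304-04-06

Count 1189 days before July 9, 2307:
Day-of-year of April 6, 2304: 97.
Day-of-year of July 9, 2307: 190.
2304 has 366 days, so 366 − 97 = 269 days remain in 2304.
Full years: 2305: 365; 2306: 365. Sum = 730.
Total: 269 + 730 + 190 = 1189 days.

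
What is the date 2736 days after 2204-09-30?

2212-03-28

Count 2736 days after September 30, 2204:
Day-of-year of September 30, 2204: 274.
Day-of-year of March 28, 2212: 88.
2204 has 366 days, so 366 − 274 = 92 days remain in 2204.
Full years 2205–2211: 6 common + 1 leap = 6×365 + 1×366 = 2556 days.
Total: 92 + 2556 + 88 = 2736 days.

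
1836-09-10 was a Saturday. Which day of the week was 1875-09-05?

Sunday

From September 10, 1836 to September 10, 1874: 38 years, of which 9 contain a Feb 29 — 29×365 + 9×366 = 13879 days.
September 1874: 30 − 10 = 20 days remain.
Then 11 full months totalling 335 days.
September 1–5, 1875: 5 days.
Residual: 360 days.
Total: 14239 days.
14239 mod 7 = 1, so 1 day after Saturday is Sunday.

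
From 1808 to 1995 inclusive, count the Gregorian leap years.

46

Years divisible by 4: 1808, 1812, …, 1992 — 47 in all.
Of these, 1900 is divisible by 100 but not 400, so not leap.
Leap years: 47 − 1 = 46.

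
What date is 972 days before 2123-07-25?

2120-11-25

Count 972 days before July 25, 2123:
Day-of-year of November 25, 2120: 330.
Day-of-year of July 25, 2123: 206.
2120 has 366 days, so 366 − 330 = 36 days remain in 2120.
Full years: 2121: 365; 2122: 365. Sum = 730.
Total: 36 + 730 + 206 = 972 days.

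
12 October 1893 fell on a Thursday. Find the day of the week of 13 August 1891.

Count forward from the earlier date (August 13, 1891) to the later (October 12, 1893):
August 13, 1891 → August 13, 1892: 366 days (1892 is a leap year).
August 13, 1892 → August 13, 1893: 365 days.
August 1893: 31 − 13 = 18 days remain.
Then September (30): 30 days.
October 1–12, 1893: 12 days.
Residual: 60 days.
Total: 791 days.
791 is a multiple of 7, so 13 August 1891 falls on the same weekday: Thursday.

Thursday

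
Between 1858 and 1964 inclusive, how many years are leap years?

Years divisible by 4: 1860, 1864, …, 1964 — 27 in all.
Of these, 1900 is divisible by 100 but not 400, so not leap.
Leap years: 27 − 1 = 26.

26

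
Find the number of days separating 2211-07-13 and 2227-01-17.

5667

Day-of-year of July 13, 2211: 194.
Day-of-year of January 17, 2227: 17.
2211 has 365 days, so 365 − 194 = 171 days remain in 2211.
Full years 2212–2226: 11 common + 4 leap = 11×365 + 4×366 = 5479 days.
Total: 171 + 5479 + 17 = 5667 days.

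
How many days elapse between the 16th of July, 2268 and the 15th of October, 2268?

July 2268: 31 − 16 = 15 days remain.
Then August (31), September (30): 31 + 30 = 61 days.
October 1–15, 2268: 15 days.
Total: 15 + 61 + 15 = 91 days.

91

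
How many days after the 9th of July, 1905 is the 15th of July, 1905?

Within July 1905: 15 − 9 = 6 days.

6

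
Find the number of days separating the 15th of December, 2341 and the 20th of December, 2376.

12789

Day-of-year of December 15, 2341: 349.
Day-of-year of December 20, 2376: 355.
2341 has 365 days, so 365 − 349 = 16 days remain in 2341.
Full years 2342–2375: 26 common + 8 leap = 26×365 + 8×366 = 12418 days.
Total: 16 + 12418 + 355 = 12789 days.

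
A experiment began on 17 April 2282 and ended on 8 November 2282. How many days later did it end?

April 2282: 30 − 17 = 13 days remain.
Then May (31), June (30), July (31), August (31), September (30), October (31): 31 + 30 + 31 + 31 + 30 + 31 = 184 days.
November 1–8, 2282: 8 days.
Total: 13 + 184 + 8 = 205 days.

205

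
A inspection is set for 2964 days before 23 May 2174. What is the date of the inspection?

11 April 2166

Count 2964 days before May 23, 2174:
Day-of-year of April 11, 2166: 101.
Day-of-year of May 23, 2174: 143.
2166 has 365 days, so 365 − 101 = 264 days remain in 2166.
Full years 2167–2173: 5 common + 2 leap = 5×365 + 2×366 = 2557 days.
Total: 264 + 2557 + 143 = 2964 days.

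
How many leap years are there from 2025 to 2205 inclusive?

43

Years divisible by 4: 2028, 2032, …, 2204 — 45 in all.
Of these, 2100, 2200 are divisible by 100 but not 400, so not leap.
Leap years: 45 − 2 = 43.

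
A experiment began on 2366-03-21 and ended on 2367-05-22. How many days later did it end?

427

Day-of-year of March 21, 2366: 80.
Day-of-year of May 22, 2367: 142.
2366 has 365 days, so 365 − 80 = 285 days remain in 2366.
Total: 285 + 142 = 427 days.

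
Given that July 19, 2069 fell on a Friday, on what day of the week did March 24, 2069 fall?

Count forward from the earlier date (March 24, 2069) to the later (July 19, 2069):
March 2069: 31 − 24 = 7 days remain.
Then April (30), May (31), June (30): 30 + 31 + 30 = 91 days.
July 1–19, 2069: 19 days.
Total: 7 + 91 + 19 = 117 days.
117 mod 7 = 5, so 5 days before Friday is Sunday.

Sunday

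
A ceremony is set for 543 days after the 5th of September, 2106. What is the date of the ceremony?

the 1st of March, 2108

Count 543 days after September 5, 2106:
Day-of-year of September 5, 2106: 248.
Day-of-year of March 1, 2108: 61.
2106 has 365 days, so 365 − 248 = 117 days remain in 2106.
Full years: 2107: 365. Sum = 365.
Total: 117 + 365 + 61 = 543 days.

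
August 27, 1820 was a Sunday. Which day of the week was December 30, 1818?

Wednesday

Count forward from the earlier date (December 30, 1818) to the later (August 27, 1820):
Day-of-year of December 30, 1818: 364.
Day-of-year of August 27, 1820: 240.
1818 has 365 days, so 365 − 364 = 1 days remain in 1818.
Full years: 1819: 365. Sum = 365.
Total: 1 + 365 + 240 = 606 days.
606 mod 7 = 4, so 4 days before Sunday is Wednesday.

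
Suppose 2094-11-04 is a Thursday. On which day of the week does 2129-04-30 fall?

Day-of-year of November 4, 2094: 308.
Day-of-year of April 30, 2129: 120.
2094 has 365 days, so 365 − 308 = 57 days remain in 2094.
Full years 2095–2128: 26 common + 8 leap = 26×365 + 8×366 = 12418 days.
Total: 57 + 12418 + 120 = 12595 days.
12595 mod 7 = 2, so 2 days after Thursday is Saturday.

Saturday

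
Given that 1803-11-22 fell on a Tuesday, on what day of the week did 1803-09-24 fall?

Count forward from the earlier date (September 24, 1803) to the later (November 22, 1803):
September 1803: 30 − 24 = 6 days remain.
Then October (31): 31 days.
November 1–22, 1803: 22 days.
Total: 6 + 31 + 22 = 59 days.
59 mod 7 = 3, so 3 days before Tuesday is Saturday.

Saturday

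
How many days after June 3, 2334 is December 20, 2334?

200

June 2334: 30 − 3 = 27 days remain.
Then July (31), August (31), September (30), October (31), November (30): 31 + 31 + 30 + 31 + 30 = 153 days.
December 1–20, 2334: 20 days.
Total: 27 + 153 + 20 = 200 days.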